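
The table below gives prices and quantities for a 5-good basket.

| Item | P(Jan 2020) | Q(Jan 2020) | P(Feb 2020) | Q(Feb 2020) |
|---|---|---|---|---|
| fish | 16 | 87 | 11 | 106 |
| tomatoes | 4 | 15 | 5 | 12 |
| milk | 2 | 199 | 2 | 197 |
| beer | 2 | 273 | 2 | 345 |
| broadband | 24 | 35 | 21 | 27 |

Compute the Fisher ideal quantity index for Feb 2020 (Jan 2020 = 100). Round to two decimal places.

Laspeyres component (base-period weights):
ΣP(Jan 2020)Q(Feb 2020) = 16×106 + 4×12 + 2×197 + 2×345 + 24×27 = 1696 + 48 + 394 + 690 + 648 = 3476
ΣP(Jan 2020)Q(Jan 2020) = 16×87 + 4×15 + 2×199 + 2×273 + 24×35 = 1392 + 60 + 398 + 546 + 840 = 3236
L = 3476 / 3236 × 100 = 107.4166
Paasche component (current-period weights):
ΣP(Feb 2020)Q(Feb 2020) = 11×106 + 5×12 + 2×197 + 2×345 + 21×27 = 1166 + 60 + 394 + 690 + 567 = 2877
ΣP(Feb 2020)Q(Jan 2020) = 11×87 + 5×15 + 2×199 + 2×273 + 21×35 = 957 + 75 + 398 + 546 + 735 = 2711
P = 2877 / 2711 × 100 = 106.1232
Fisher = √(L × P) = √(107.4166 × 106.1232) = 106.7679

106.77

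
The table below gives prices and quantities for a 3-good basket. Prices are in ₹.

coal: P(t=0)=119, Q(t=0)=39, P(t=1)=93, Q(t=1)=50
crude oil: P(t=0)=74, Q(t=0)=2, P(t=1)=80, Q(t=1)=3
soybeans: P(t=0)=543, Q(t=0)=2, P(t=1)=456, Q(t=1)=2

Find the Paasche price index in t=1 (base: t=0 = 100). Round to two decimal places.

79.94

Paasche price index uses current-period quantities as weights.
ΣP(t=1)·Q(t=1) = 93×50 + 80×3 + 456×2 = 4650 + 240 + 912 = 5802
ΣP(t=0)·Q(t=1) = 119×50 + 74×3 + 543×2 = 5950 + 222 + 1086 = 7258
Index = 5802 / 7258 × 100 = 79.9394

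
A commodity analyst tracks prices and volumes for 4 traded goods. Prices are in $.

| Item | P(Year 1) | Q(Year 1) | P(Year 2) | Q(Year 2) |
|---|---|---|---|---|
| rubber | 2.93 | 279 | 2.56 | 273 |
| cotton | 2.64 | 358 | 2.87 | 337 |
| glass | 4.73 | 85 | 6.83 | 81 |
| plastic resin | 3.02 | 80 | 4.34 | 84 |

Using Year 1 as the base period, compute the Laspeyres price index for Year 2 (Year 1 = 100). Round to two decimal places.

110.94

Laspeyres price index uses base-period quantities as weights.
ΣP(Year 2)·Q(Year 1) = 2.56×279 + 2.87×358 + 6.83×85 + 4.34×80 = 714.24 + 1027.46 + 580.55 + 347.2 = 2669.45
ΣP(Year 1)·Q(Year 1) = 2.93×279 + 2.64×358 + 4.73×85 + 3.02×80 = 817.47 + 945.12 + 402.05 + 241.6 = 2406.24
Index = 2669.45 / 2406.24 × 100 = 110.9386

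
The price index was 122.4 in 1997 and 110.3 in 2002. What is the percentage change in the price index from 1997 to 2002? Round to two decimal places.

Change = (110.3 − 122.4) / 122.4 × 100
       = -12.1 / 122.4 × 100 = -9.8856%

-9.89%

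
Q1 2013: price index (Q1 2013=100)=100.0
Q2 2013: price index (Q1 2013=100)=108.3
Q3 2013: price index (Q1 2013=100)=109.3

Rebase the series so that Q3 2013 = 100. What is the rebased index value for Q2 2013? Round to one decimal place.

Rebased(Q2 2013) = 108.3 / 109.3 × 100 = 99.0851

99.1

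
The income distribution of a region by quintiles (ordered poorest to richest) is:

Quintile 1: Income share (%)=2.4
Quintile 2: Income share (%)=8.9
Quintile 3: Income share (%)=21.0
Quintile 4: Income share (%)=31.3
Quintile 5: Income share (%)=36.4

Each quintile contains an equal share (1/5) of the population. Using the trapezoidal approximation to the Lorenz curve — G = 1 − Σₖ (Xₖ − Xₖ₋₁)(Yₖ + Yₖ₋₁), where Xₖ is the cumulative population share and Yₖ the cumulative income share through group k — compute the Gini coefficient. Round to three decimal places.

Cumulative income shares Yₖ: 0.0240, 0.1130, 0.3230, 0.6360, 1.0000
Σ (Xₖ−Xₖ₋₁)(Yₖ+Yₖ₋₁) = (1/5)(0.0240+0.0000) + (1/5)(0.1130+0.0240) + (1/5)(0.3230+0.1130) + (1/5)(0.6360+0.3230) + (1/5)(1.0000+0.6360)
  = 0.0048 + 0.0274 + 0.0872 + 0.1918 + 0.3272 = 0.6384
G = 1 − 0.6384 = 0.3616

0.362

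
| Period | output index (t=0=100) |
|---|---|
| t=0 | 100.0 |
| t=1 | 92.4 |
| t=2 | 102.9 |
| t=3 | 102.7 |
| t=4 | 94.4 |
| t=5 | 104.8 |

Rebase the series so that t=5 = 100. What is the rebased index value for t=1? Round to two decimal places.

Rebased(t=1) = 92.4 / 104.8 × 100 = 88.1679

88.17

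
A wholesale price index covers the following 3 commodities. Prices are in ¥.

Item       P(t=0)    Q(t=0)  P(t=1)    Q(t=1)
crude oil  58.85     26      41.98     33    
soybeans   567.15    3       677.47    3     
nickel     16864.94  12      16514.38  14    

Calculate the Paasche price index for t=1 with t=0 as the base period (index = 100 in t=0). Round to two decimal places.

97.86

Paasche price index uses current-period quantities as weights.
ΣP(t=1)·Q(t=1) = 41.98×33 + 677.47×3 + 16514.38×14 = 1385.34 + 2032.41 + 231201.32 = 234619.07
ΣP(t=0)·Q(t=1) = 58.85×33 + 567.15×3 + 16864.94×14 = 1942.05 + 1701.45 + 236109.16 = 239752.66
Index = 234619.07 / 239752.66 × 100 = 97.8588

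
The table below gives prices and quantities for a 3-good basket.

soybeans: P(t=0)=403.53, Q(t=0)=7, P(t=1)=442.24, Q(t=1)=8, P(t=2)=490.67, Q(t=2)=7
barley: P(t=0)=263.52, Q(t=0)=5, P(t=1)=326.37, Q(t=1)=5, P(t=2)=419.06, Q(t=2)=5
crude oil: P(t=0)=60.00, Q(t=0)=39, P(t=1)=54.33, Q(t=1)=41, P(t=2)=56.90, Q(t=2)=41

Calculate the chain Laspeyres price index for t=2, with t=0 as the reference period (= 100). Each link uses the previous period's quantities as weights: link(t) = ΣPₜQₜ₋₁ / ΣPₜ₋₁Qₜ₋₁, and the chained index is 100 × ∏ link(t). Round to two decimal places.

Link t=0→t=1:
ΣP(t=1)Q(t=0) = 442.24×7 + 326.37×5 + 54.33×39 = 3095.68 + 1631.85 + 2118.87 = 6846.4
ΣP(t=0)Q(t=0) = 403.53×7 + 263.52×5 + 60.00×39 = 2824.71 + 1317.6 + 2340 = 6482.31
link = 6846.4/6482.31 = 1.056167
Link t=1→t=2:
ΣP(t=2)Q(t=1) = 490.67×8 + 419.06×5 + 56.90×41 = 3925.36 + 2095.3 + 2332.9 = 8353.56
ΣP(t=1)Q(t=1) = 442.24×8 + 326.37×5 + 54.33×41 = 3537.92 + 1631.85 + 2227.53 = 7397.3
link = 8353.56/7397.3 = 1.129271
Chained index = 100 × 1.056167 × 1.129271 = 119.2699

119.27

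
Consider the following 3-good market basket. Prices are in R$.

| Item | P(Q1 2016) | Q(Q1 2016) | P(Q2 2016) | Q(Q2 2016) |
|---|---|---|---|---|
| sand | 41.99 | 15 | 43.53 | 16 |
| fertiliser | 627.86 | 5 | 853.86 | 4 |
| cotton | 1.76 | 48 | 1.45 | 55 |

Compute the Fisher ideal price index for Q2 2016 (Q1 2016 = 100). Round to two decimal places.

128.66

Laspeyres component (base-period weights):
ΣP(Q2 2016)Q(Q1 2016) = 43.53×15 + 853.86×5 + 1.45×48 = 652.95 + 4269.3 + 69.6 = 4991.85
ΣP(Q1 2016)Q(Q1 2016) = 41.99×15 + 627.86×5 + 1.76×48 = 629.85 + 3139.3 + 84.48 = 3853.63
L = 4991.85 / 3853.63 × 100 = 129.5363
Paasche component (current-period weights):
ΣP(Q2 2016)Q(Q2 2016) = 43.53×16 + 853.86×4 + 1.45×55 = 696.48 + 3415.44 + 79.75 = 4191.67
ΣP(Q1 2016)Q(Q2 2016) = 41.99×16 + 627.86×4 + 1.76×55 = 671.84 + 2511.44 + 96.8 = 3280.08
P = 4191.67 / 3280.08 × 100 = 127.7917
Fisher = √(L × P) = √(129.5363 × 127.7917) = 128.6610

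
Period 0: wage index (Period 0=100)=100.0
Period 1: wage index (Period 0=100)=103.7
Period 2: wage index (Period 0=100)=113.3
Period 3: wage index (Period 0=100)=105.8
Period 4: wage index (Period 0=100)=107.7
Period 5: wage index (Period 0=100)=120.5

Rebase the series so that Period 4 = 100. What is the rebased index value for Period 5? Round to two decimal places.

Rebased(Period 5) = 120.5 / 107.7 × 100 = 111.8849

111.88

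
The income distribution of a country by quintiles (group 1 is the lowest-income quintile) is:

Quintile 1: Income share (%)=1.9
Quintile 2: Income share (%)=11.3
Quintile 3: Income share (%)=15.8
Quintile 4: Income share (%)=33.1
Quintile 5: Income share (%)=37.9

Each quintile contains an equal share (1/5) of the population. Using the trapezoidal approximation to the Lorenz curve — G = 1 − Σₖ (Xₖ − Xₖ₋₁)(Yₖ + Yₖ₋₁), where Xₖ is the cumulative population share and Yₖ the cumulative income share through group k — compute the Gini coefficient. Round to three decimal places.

Cumulative income shares Yₖ: 0.0190, 0.1320, 0.2900, 0.6210, 1.0000
Σ (Xₖ−Xₖ₋₁)(Yₖ+Yₖ₋₁) = (1/5)(0.0190+0.0000) + (1/5)(0.1320+0.0190) + (1/5)(0.2900+0.1320) + (1/5)(0.6210+0.2900) + (1/5)(1.0000+0.6210)
  = 0.0038 + 0.0302 + 0.0844 + 0.1822 + 0.3242 = 0.6248
G = 1 − 0.6248 = 0.3752

0.375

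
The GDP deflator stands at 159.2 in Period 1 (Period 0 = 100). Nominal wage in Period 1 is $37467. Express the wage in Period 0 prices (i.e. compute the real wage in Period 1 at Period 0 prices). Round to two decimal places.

Real = Nominal ÷ (Index/100) = 37467 ÷ (159.2/100)
     = 37467 ÷ 1.592 = 23534.5477

23534.55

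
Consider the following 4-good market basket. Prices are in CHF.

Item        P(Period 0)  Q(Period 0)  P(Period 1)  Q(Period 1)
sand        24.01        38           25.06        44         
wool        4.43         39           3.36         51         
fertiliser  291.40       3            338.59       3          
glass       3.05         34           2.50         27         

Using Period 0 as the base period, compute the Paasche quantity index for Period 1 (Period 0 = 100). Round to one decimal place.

Paasche quantity index uses current-period prices as weights.
ΣP(Period 1)·Q(Period 1) = 25.06×44 + 3.36×51 + 338.59×3 + 2.50×27 = 1102.64 + 171.36 + 1015.77 + 67.5 = 2357.27
ΣP(Period 1)·Q(Period 0) = 25.06×38 + 3.36×39 + 338.59×3 + 2.50×34 = 952.28 + 131.04 + 1015.77 + 85 = 2184.09
Index = 2357.27 / 2184.09 × 100 = 107.9292

107.9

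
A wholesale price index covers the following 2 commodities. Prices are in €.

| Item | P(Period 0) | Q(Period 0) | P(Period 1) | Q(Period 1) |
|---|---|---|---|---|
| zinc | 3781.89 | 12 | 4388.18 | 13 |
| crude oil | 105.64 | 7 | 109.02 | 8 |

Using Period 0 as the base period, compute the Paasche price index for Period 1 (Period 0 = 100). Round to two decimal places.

115.81

Paasche price index uses current-period quantities as weights.
ΣP(Period 1)·Q(Period 1) = 4388.18×13 + 109.02×8 = 57046.34 + 872.16 = 57918.5
ΣP(Period 0)·Q(Period 1) = 3781.89×13 + 105.64×8 = 49164.57 + 845.12 = 50009.69
Index = 57918.5 / 50009.69 × 100 = 115.8146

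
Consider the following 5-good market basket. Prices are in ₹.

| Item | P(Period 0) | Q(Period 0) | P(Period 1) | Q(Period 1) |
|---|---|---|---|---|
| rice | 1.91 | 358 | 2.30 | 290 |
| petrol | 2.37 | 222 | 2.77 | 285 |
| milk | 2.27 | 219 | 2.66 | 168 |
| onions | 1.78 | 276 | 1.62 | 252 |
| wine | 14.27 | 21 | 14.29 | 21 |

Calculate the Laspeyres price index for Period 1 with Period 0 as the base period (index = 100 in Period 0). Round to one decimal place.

110.8

Laspeyres price index uses base-period quantities as weights.
ΣP(Period 1)·Q(Period 0) = 2.30×358 + 2.77×222 + 2.66×219 + 1.62×276 + 14.29×21 = 823.4 + 614.94 + 582.54 + 447.12 + 300.09 = 2768.09
ΣP(Period 0)·Q(Period 0) = 1.91×358 + 2.37×222 + 2.27×219 + 1.78×276 + 14.27×21 = 683.78 + 526.14 + 497.13 + 491.28 + 299.67 = 2498
Index = 2768.09 / 2498 × 100 = 110.8122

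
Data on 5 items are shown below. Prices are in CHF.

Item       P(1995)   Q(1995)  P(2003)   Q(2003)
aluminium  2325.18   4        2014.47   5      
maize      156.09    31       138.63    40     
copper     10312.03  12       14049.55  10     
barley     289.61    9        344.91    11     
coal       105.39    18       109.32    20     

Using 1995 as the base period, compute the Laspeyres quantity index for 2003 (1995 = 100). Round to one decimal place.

88.7

Laspeyres quantity index uses base-period prices as weights.
ΣP(1995)·Q(2003) = 2325.18×5 + 156.09×40 + 10312.03×10 + 289.61×11 + 105.39×20 = 11625.9 + 6243.6 + 103120.3 + 3185.71 + 2107.8 = 126283.31
ΣP(1995)·Q(1995) = 2325.18×4 + 156.09×31 + 10312.03×12 + 289.61×9 + 105.39×18 = 9300.72 + 4838.79 + 123744.36 + 2606.49 + 1897.02 = 142387.38
Index = 126283.31 / 142387.38 × 100 = 88.6900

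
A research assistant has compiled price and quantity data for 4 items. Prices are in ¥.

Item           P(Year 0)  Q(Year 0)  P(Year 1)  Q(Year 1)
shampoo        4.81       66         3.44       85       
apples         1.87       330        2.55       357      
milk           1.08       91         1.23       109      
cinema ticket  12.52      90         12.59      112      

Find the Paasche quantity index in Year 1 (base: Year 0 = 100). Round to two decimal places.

Paasche quantity index uses current-period prices as weights.
ΣP(Year 1)·Q(Year 1) = 3.44×85 + 2.55×357 + 1.23×109 + 12.59×112 = 292.4 + 910.35 + 134.07 + 1410.08 = 2746.9
ΣP(Year 1)·Q(Year 0) = 3.44×66 + 2.55×330 + 1.23×91 + 12.59×90 = 227.04 + 841.5 + 111.93 + 1133.1 = 2313.57
Index = 2746.9 / 2313.57 × 100 = 118.7299

118.73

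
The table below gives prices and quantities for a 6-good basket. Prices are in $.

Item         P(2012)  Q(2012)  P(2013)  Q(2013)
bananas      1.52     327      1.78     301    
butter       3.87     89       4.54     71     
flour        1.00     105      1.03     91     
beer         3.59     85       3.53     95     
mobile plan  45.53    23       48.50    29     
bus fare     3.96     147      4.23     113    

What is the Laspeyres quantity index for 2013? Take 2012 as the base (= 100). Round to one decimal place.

Laspeyres quantity index uses base-period prices as weights.
ΣP(2012)·Q(2013) = 1.52×301 + 3.87×71 + 1.00×91 + 3.59×95 + 45.53×29 + 3.96×113 = 457.52 + 274.77 + 91 + 341.05 + 1320.37 + 447.48 = 2932.19
ΣP(2012)·Q(2012) = 1.52×327 + 3.87×89 + 1.00×105 + 3.59×85 + 45.53×23 + 3.96×147 = 497.04 + 344.43 + 105 + 305.15 + 1047.19 + 582.12 = 2880.93
Index = 2932.19 / 2880.93 × 100 = 101.7793

101.8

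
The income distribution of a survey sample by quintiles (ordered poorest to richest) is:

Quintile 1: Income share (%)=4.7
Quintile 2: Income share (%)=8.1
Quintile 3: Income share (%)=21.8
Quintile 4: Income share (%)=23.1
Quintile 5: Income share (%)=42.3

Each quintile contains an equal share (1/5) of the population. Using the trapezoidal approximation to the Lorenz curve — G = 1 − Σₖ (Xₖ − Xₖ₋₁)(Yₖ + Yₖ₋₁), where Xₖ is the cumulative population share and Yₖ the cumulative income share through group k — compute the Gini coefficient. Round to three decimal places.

0.361

Cumulative income shares Yₖ: 0.0470, 0.1280, 0.3460, 0.5770, 1.0000
Σ (Xₖ−Xₖ₋₁)(Yₖ+Yₖ₋₁) = (1/5)(0.0470+0.0000) + (1/5)(0.1280+0.0470) + (1/5)(0.3460+0.1280) + (1/5)(0.5770+0.3460) + (1/5)(1.0000+0.5770)
  = 0.0094 + 0.0350 + 0.0948 + 0.1846 + 0.3154 = 0.6392
G = 1 − 0.6392 = 0.3608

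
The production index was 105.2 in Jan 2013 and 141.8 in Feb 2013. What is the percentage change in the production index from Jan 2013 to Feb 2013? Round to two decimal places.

Change = (141.8 − 105.2) / 105.2 × 100
       = 36.6 / 105.2 × 100 = 34.7909%

34.79%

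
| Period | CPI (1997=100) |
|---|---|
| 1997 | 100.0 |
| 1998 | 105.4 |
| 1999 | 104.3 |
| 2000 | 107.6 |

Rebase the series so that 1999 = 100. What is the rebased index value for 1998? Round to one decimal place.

Rebased(1998) = 105.4 / 104.3 × 100 = 101.0547

101.1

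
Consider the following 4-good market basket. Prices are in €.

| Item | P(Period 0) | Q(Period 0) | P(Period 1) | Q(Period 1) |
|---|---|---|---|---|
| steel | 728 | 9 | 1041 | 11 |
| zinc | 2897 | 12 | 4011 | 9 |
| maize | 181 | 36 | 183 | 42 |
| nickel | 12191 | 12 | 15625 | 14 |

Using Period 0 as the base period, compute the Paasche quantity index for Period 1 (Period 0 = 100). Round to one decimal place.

Paasche quantity index uses current-period prices as weights.
ΣP(Period 1)·Q(Period 1) = 1041×11 + 4011×9 + 183×42 + 15625×14 = 11451 + 36099 + 7686 + 218750 = 273986
ΣP(Period 1)·Q(Period 0) = 1041×9 + 4011×12 + 183×36 + 15625×12 = 9369 + 48132 + 6588 + 187500 = 251589
Index = 273986 / 251589 × 100 = 108.9022

108.9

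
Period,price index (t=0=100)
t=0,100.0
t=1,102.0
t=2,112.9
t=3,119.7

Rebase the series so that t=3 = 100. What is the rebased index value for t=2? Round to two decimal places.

Rebased(t=2) = 112.9 / 119.7 × 100 = 94.3191

94.32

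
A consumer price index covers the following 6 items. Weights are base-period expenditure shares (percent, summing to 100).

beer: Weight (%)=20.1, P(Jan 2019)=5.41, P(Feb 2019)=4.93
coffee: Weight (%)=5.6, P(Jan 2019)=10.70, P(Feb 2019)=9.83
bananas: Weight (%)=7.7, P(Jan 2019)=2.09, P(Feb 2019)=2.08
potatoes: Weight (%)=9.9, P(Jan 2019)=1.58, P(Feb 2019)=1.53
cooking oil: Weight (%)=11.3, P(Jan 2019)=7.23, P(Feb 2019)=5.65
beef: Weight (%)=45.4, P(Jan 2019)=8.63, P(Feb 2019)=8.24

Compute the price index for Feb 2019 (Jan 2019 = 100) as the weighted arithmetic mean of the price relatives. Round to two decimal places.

92.89

beer: 20.1 × (4.93/5.41) = 20.1 × 0.911275 = 18.3166
coffee: 5.6 × (9.83/10.70) = 5.6 × 0.918692 = 5.1447
bananas: 7.7 × (2.08/2.09) = 7.7 × 0.995215 = 7.6632
potatoes: 9.9 × (1.53/1.58) = 9.9 × 0.968354 = 9.5867
cooking oil: 11.3 × (5.65/7.23) = 11.3 × 0.781466 = 8.8306
beef: 45.4 × (8.24/8.63) = 45.4 × 0.954809 = 43.3483
Index = Σ wᵢ·(p₁ᵢ/p₀ᵢ) = 18.3166 + 5.1447 + 7.6632 + 9.5867 + 8.8306 + 43.3483 = 92.8901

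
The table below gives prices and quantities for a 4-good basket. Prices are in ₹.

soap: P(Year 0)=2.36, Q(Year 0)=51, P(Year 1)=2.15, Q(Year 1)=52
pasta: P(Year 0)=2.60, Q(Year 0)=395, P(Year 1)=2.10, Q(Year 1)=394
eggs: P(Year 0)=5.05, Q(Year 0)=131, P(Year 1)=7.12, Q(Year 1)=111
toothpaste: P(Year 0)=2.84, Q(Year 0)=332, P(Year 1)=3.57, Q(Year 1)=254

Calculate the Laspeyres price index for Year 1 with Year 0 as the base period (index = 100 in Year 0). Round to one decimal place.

111.1

Laspeyres price index uses base-period quantities as weights.
ΣP(Year 1)·Q(Year 0) = 2.15×51 + 2.10×395 + 7.12×131 + 3.57×332 = 109.65 + 829.5 + 932.72 + 1185.24 = 3057.11
ΣP(Year 0)·Q(Year 0) = 2.36×51 + 2.60×395 + 5.05×131 + 2.84×332 = 120.36 + 1027 + 661.55 + 942.88 = 2751.79
Index = 3057.11 / 2751.79 × 100 = 111.0953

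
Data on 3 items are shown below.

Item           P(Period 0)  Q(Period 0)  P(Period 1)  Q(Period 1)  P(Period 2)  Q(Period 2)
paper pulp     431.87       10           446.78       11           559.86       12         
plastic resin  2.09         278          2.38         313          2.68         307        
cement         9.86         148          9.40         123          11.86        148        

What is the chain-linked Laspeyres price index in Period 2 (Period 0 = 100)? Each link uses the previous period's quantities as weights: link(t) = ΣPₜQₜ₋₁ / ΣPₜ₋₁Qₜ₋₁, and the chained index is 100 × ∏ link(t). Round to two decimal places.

127.22

Link Period 0→Period 1:
ΣP(Period 1)Q(Period 0) = 446.78×10 + 2.38×278 + 9.40×148 = 4467.8 + 661.64 + 1391.2 = 6520.64
ΣP(Period 0)Q(Period 0) = 431.87×10 + 2.09×278 + 9.86×148 = 4318.7 + 581.02 + 1459.28 = 6359
link = 6520.64/6359 = 1.025419
Link Period 1→Period 2:
ΣP(Period 2)Q(Period 1) = 559.86×11 + 2.68×313 + 11.86×123 = 6158.46 + 838.84 + 1458.78 = 8456.08
ΣP(Period 1)Q(Period 1) = 446.78×11 + 2.38×313 + 9.40×123 = 4914.58 + 744.94 + 1156.2 = 6815.72
link = 8456.08/6815.72 = 1.240673
Chained index = 100 × 1.025419 × 1.240673 = 127.2210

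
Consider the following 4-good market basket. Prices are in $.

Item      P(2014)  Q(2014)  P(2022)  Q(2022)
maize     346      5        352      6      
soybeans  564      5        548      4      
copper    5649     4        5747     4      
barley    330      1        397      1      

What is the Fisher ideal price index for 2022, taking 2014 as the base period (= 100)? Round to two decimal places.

101.53

Laspeyres component (base-period weights):
ΣP(2022)Q(2014) = 352×5 + 548×5 + 5747×4 + 397×1 = 1760 + 2740 + 22988 + 397 = 27885
ΣP(2014)Q(2014) = 346×5 + 564×5 + 5649×4 + 330×1 = 1730 + 2820 + 22596 + 330 = 27476
L = 27885 / 27476 × 100 = 101.4886
Paasche component (current-period weights):
ΣP(2022)Q(2022) = 352×6 + 548×4 + 5747×4 + 397×1 = 2112 + 2192 + 22988 + 397 = 27689
ΣP(2014)Q(2022) = 346×6 + 564×4 + 5649×4 + 330×1 = 2076 + 2256 + 22596 + 330 = 27258
P = 27689 / 27258 × 100 = 101.5812
Fisher = √(L × P) = √(101.4886 × 101.5812) = 101.5349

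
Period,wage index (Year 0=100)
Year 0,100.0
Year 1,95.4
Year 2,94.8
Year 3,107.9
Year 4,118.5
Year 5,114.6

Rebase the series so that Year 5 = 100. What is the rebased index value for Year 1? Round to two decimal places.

Rebased(Year 1) = 95.4 / 114.6 × 100 = 83.2461

83.25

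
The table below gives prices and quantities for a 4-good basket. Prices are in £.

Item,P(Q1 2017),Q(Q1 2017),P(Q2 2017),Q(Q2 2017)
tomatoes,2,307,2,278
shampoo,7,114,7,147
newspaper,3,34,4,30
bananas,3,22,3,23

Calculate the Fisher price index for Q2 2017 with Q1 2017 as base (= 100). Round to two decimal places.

101.94

Laspeyres component (base-period weights):
ΣP(Q2 2017)Q(Q1 2017) = 2×307 + 7×114 + 4×34 + 3×22 = 614 + 798 + 136 + 66 = 1614
ΣP(Q1 2017)Q(Q1 2017) = 2×307 + 7×114 + 3×34 + 3×22 = 614 + 798 + 102 + 66 = 1580
L = 1614 / 1580 × 100 = 102.1519
Paasche component (current-period weights):
ΣP(Q2 2017)Q(Q2 2017) = 2×278 + 7×147 + 4×30 + 3×23 = 556 + 1029 + 120 + 69 = 1774
ΣP(Q1 2017)Q(Q2 2017) = 2×278 + 7×147 + 3×30 + 3×23 = 556 + 1029 + 90 + 69 = 1744
P = 1774 / 1744 × 100 = 101.7202
Fisher = √(L × P) = √(102.1519 × 101.7202) = 101.9358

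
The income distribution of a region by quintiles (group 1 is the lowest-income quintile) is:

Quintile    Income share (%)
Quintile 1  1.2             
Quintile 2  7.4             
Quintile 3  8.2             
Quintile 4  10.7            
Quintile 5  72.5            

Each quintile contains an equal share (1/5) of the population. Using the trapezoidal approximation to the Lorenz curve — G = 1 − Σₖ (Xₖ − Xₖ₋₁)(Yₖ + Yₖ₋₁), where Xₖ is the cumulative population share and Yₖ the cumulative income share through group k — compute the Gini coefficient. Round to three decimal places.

Cumulative income shares Yₖ: 0.0120, 0.0860, 0.1680, 0.2750, 1.0000
Σ (Xₖ−Xₖ₋₁)(Yₖ+Yₖ₋₁) = (1/5)(0.0120+0.0000) + (1/5)(0.0860+0.0120) + (1/5)(0.1680+0.0860) + (1/5)(0.2750+0.1680) + (1/5)(1.0000+0.2750)
  = 0.0024 + 0.0196 + 0.0508 + 0.0886 + 0.2550 = 0.4164
G = 1 − 0.4164 = 0.5836

0.584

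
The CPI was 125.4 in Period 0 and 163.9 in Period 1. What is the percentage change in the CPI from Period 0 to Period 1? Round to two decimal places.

Change = (163.9 − 125.4) / 125.4 × 100
       = 38.5 / 125.4 × 100 = 30.7018%

30.70%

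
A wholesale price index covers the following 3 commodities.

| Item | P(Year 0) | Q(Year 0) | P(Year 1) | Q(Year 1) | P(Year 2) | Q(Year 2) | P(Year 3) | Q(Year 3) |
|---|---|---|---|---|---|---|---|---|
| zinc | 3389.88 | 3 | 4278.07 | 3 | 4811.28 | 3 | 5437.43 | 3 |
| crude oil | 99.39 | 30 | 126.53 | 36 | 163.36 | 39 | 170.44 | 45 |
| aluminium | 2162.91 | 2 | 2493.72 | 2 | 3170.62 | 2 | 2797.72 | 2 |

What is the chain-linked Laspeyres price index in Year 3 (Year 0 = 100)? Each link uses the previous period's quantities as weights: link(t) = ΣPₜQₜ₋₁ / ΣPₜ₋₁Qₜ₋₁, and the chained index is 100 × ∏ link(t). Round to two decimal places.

Link Year 0→Year 1:
ΣP(Year 1)Q(Year 0) = 4278.07×3 + 126.53×30 + 2493.72×2 = 12834.21 + 3795.9 + 4987.44 = 21617.55
ΣP(Year 0)Q(Year 0) = 3389.88×3 + 99.39×30 + 2162.91×2 = 10169.64 + 2981.7 + 4325.82 = 17477.16
link = 21617.55/17477.16 = 1.236903
Link Year 1→Year 2:
ΣP(Year 2)Q(Year 1) = 4811.28×3 + 163.36×36 + 3170.62×2 = 14433.84 + 5880.96 + 6341.24 = 26656.04
ΣP(Year 1)Q(Year 1) = 4278.07×3 + 126.53×36 + 2493.72×2 = 12834.21 + 4555.08 + 4987.44 = 22376.73
link = 26656.04/22376.73 = 1.191239
Link Year 2→Year 3:
ΣP(Year 3)Q(Year 2) = 5437.43×3 + 170.44×39 + 2797.72×2 = 16312.29 + 6647.16 + 5595.44 = 28554.89
ΣP(Year 2)Q(Year 2) = 4811.28×3 + 163.36×39 + 3170.62×2 = 14433.84 + 6371.04 + 6341.24 = 27146.12
link = 28554.89/27146.12 = 1.051896
Chained index = 100 × 1.236903 × 1.191239 × 1.051896 = 154.9913

154.99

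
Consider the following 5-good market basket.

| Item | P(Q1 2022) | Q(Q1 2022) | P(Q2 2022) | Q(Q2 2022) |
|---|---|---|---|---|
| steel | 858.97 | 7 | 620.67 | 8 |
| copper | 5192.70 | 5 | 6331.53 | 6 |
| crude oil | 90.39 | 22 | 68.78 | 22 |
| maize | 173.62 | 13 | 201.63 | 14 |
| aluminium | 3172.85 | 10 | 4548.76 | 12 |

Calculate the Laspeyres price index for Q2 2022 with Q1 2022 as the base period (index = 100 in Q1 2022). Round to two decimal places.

126.01

Laspeyres price index uses base-period quantities as weights.
ΣP(Q2 2022)·Q(Q1 2022) = 620.67×7 + 6331.53×5 + 68.78×22 + 201.63×13 + 4548.76×10 = 4344.69 + 31657.65 + 1513.16 + 2621.19 + 45487.6 = 85624.29
ΣP(Q1 2022)·Q(Q1 2022) = 858.97×7 + 5192.70×5 + 90.39×22 + 173.62×13 + 3172.85×10 = 6012.79 + 25963.5 + 1988.58 + 2257.06 + 31728.5 = 67950.43
Index = 85624.29 / 67950.43 × 100 = 126.0099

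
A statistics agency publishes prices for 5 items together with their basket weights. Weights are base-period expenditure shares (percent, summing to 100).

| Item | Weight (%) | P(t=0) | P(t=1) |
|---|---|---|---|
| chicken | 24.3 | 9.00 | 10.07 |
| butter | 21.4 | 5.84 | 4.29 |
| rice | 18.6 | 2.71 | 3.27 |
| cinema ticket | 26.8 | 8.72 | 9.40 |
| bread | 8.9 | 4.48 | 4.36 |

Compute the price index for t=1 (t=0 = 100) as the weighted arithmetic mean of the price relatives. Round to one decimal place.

chicken: 24.3 × (10.07/9.00) = 24.3 × 1.118889 = 27.1890
butter: 21.4 × (4.29/5.84) = 21.4 × 0.734589 = 15.7202
rice: 18.6 × (3.27/2.71) = 18.6 × 1.206642 = 22.4435
cinema ticket: 26.8 × (9.40/8.72) = 26.8 × 1.077982 = 28.8899
bread: 8.9 × (4.36/4.48) = 8.9 × 0.973214 = 8.6616
Index = Σ wᵢ·(p₁ᵢ/p₀ᵢ) = 27.1890 + 15.7202 + 22.4435 + 28.8899 + 8.6616 = 102.9043

102.9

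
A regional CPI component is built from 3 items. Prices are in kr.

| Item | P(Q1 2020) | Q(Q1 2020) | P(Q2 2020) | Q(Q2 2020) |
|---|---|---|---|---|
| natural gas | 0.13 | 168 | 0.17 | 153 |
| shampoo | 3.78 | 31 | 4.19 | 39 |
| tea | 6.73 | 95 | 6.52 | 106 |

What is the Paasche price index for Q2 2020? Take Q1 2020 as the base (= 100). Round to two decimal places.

Paasche price index uses current-period quantities as weights.
ΣP(Q2 2020)·Q(Q2 2020) = 0.17×153 + 4.19×39 + 6.52×106 = 26.01 + 163.41 + 691.12 = 880.54
ΣP(Q1 2020)·Q(Q2 2020) = 0.13×153 + 3.78×39 + 6.73×106 = 19.89 + 147.42 + 713.38 = 880.69
Index = 880.54 / 880.69 × 100 = 99.9830

99.98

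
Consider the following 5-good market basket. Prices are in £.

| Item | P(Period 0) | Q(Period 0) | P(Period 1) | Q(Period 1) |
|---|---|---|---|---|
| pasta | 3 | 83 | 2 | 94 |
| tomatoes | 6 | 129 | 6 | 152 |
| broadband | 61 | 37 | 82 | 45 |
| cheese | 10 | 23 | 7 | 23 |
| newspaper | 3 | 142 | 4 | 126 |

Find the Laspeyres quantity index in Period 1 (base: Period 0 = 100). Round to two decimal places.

115.52

Laspeyres quantity index uses base-period prices as weights.
ΣP(Period 0)·Q(Period 1) = 3×94 + 6×152 + 61×45 + 10×23 + 3×126 = 282 + 912 + 2745 + 230 + 378 = 4547
ΣP(Period 0)·Q(Period 0) = 3×83 + 6×129 + 61×37 + 10×23 + 3×142 = 249 + 774 + 2257 + 230 + 426 = 3936
Index = 4547 / 3936 × 100 = 115.5234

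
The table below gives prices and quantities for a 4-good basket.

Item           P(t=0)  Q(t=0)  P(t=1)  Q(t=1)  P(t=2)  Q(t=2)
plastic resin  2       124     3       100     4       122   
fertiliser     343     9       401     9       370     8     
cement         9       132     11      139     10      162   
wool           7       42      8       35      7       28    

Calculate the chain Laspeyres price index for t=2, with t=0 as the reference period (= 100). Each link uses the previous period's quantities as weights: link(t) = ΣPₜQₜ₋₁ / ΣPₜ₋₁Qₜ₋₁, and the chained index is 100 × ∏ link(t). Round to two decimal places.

112.37

Link t=0→t=1:
ΣP(t=1)Q(t=0) = 3×124 + 401×9 + 11×132 + 8×42 = 372 + 3609 + 1452 + 336 = 5769
ΣP(t=0)Q(t=0) = 2×124 + 343×9 + 9×132 + 7×42 = 248 + 3087 + 1188 + 294 = 4817
link = 5769/4817 = 1.197633
Link t=1→t=2:
ΣP(t=2)Q(t=1) = 4×100 + 370×9 + 10×139 + 7×35 = 400 + 3330 + 1390 + 245 = 5365
ΣP(t=1)Q(t=1) = 3×100 + 401×9 + 11×139 + 8×35 = 300 + 3609 + 1529 + 280 = 5718
link = 5365/5718 = 0.938265
Chained index = 100 × 1.197633 × 0.938265 = 112.3698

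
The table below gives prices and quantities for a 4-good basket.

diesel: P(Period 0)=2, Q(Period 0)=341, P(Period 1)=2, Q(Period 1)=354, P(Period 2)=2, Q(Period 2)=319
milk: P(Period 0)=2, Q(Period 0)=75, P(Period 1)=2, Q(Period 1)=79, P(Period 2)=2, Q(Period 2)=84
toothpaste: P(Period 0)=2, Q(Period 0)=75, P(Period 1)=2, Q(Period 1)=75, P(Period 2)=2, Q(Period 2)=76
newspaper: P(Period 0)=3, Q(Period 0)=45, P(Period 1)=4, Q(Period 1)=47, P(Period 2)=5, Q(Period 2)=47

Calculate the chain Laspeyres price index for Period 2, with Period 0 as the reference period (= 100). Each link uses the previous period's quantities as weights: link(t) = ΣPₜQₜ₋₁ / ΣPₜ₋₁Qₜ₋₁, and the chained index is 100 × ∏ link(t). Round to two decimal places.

Link Period 0→Period 1:
ΣP(Period 1)Q(Period 0) = 2×341 + 2×75 + 2×75 + 4×45 = 682 + 150 + 150 + 180 = 1162
ΣP(Period 0)Q(Period 0) = 2×341 + 2×75 + 2×75 + 3×45 = 682 + 150 + 150 + 135 = 1117
link = 1162/1117 = 1.040286
Link Period 1→Period 2:
ΣP(Period 2)Q(Period 1) = 2×354 + 2×79 + 2×75 + 5×47 = 708 + 158 + 150 + 235 = 1251
ΣP(Period 1)Q(Period 1) = 2×354 + 2×79 + 2×75 + 4×47 = 708 + 158 + 150 + 188 = 1204
link = 1251/1204 = 1.039037
Chained index = 100 × 1.040286 × 1.039037 = 108.0896

108.09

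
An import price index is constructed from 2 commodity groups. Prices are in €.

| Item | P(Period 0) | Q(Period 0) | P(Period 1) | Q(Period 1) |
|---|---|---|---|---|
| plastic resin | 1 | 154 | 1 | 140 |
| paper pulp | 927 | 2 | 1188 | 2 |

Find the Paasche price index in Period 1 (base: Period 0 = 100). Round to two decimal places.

126.18

Paasche price index uses current-period quantities as weights.
ΣP(Period 1)·Q(Period 1) = 1×140 + 1188×2 = 140 + 2376 = 2516
ΣP(Period 0)·Q(Period 1) = 1×140 + 927×2 = 140 + 1854 = 1994
Index = 2516 / 1994 × 100 = 126.1785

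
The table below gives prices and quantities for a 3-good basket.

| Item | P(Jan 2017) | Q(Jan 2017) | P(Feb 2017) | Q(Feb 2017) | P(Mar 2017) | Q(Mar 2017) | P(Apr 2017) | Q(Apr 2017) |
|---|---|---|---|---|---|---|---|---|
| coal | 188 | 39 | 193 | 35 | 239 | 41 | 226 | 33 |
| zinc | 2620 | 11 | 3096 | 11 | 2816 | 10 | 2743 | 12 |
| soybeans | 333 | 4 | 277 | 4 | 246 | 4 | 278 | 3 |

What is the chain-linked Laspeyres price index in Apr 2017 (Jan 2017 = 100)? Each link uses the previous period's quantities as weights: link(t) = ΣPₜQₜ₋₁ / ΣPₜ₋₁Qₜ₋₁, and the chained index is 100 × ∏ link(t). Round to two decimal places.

106.37

Link Jan 2017→Feb 2017:
ΣP(Feb 2017)Q(Jan 2017) = 193×39 + 3096×11 + 277×4 = 7527 + 34056 + 1108 = 42691
ΣP(Jan 2017)Q(Jan 2017) = 188×39 + 2620×11 + 333×4 = 7332 + 28820 + 1332 = 37484
link = 42691/37484 = 1.138913
Link Feb 2017→Mar 2017:
ΣP(Mar 2017)Q(Feb 2017) = 239×35 + 2816×11 + 246×4 = 8365 + 30976 + 984 = 40325
ΣP(Feb 2017)Q(Feb 2017) = 193×35 + 3096×11 + 277×4 = 6755 + 34056 + 1108 = 41919
link = 40325/41919 = 0.961974
Link Mar 2017→Apr 2017:
ΣP(Apr 2017)Q(Mar 2017) = 226×41 + 2743×10 + 278×4 = 9266 + 27430 + 1112 = 37808
ΣP(Mar 2017)Q(Mar 2017) = 239×41 + 2816×10 + 246×4 = 9799 + 28160 + 984 = 38943
link = 37808/38943 = 0.970855
Chained index = 100 × 1.138913 × 0.961974 × 0.970855 = 106.3673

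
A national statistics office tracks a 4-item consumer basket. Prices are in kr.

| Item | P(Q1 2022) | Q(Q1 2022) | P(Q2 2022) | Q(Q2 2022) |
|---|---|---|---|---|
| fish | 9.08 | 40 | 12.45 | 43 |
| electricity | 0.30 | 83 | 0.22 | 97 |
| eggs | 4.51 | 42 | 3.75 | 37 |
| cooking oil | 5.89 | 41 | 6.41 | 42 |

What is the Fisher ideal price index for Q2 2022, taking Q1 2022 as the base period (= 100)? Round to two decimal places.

115.02

Laspeyres component (base-period weights):
ΣP(Q2 2022)Q(Q1 2022) = 12.45×40 + 0.22×83 + 3.75×42 + 6.41×41 = 498 + 18.26 + 157.5 + 262.81 = 936.57
ΣP(Q1 2022)Q(Q1 2022) = 9.08×40 + 0.30×83 + 4.51×42 + 5.89×41 = 363.2 + 24.9 + 189.42 + 241.49 = 819.01
L = 936.57 / 819.01 × 100 = 114.3539
Paasche component (current-period weights):
ΣP(Q2 2022)Q(Q2 2022) = 12.45×43 + 0.22×97 + 3.75×37 + 6.41×42 = 535.35 + 21.34 + 138.75 + 269.22 = 964.66
ΣP(Q1 2022)Q(Q2 2022) = 9.08×43 + 0.30×97 + 4.51×37 + 5.89×42 = 390.44 + 29.1 + 166.87 + 247.38 = 833.79
P = 964.66 / 833.79 × 100 = 115.6958
Fisher = √(L × P) = √(114.3539 × 115.6958) = 115.0229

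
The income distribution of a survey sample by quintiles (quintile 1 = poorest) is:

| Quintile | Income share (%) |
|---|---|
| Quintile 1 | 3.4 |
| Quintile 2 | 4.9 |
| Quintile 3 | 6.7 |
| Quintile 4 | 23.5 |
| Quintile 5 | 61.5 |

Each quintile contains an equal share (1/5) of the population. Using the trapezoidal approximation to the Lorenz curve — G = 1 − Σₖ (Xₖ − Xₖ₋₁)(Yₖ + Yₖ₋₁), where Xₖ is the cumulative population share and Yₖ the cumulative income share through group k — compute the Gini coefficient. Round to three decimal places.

0.539

Cumulative income shares Yₖ: 0.0340, 0.0830, 0.1500, 0.3850, 1.0000
Σ (Xₖ−Xₖ₋₁)(Yₖ+Yₖ₋₁) = (1/5)(0.0340+0.0000) + (1/5)(0.0830+0.0340) + (1/5)(0.1500+0.0830) + (1/5)(0.3850+0.1500) + (1/5)(1.0000+0.3850)
  = 0.0068 + 0.0234 + 0.0466 + 0.1070 + 0.2770 = 0.4608
G = 1 − 0.4608 = 0.5392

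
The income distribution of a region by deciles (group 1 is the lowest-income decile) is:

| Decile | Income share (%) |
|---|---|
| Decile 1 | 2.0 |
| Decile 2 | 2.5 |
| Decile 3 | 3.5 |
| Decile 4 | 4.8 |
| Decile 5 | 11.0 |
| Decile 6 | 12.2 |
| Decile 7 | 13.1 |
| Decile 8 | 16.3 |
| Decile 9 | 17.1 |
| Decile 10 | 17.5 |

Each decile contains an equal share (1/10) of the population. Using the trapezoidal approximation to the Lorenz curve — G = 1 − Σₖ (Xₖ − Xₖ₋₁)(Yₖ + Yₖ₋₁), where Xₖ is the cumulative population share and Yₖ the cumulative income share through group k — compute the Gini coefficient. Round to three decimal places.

0.332

Cumulative income shares Yₖ: 0.0200, 0.0450, 0.0800, 0.1280, 0.2380, 0.3600, 0.4910, 0.6540, 0.8250, 1.0000
Σ (Xₖ−Xₖ₋₁)(Yₖ+Yₖ₋₁) = (1/10)(0.0200+0.0000) + (1/10)(0.0450+0.0200) + (1/10)(0.0800+0.0450) + (1/10)(0.1280+0.0800) + (1/10)(0.2380+0.1280) + (1/10)(0.3600+0.2380) + (1/10)(0.4910+0.3600) + (1/10)(0.6540+0.4910) + (1/10)(0.8250+0.6540) + (1/10)(1.0000+0.8250)
  = 0.0020 + 0.0065 + 0.0125 + 0.0208 + 0.0366 + 0.0598 + 0.0851 + 0.1145 + 0.1479 + 0.1825 = 0.6682
G = 1 − 0.6682 = 0.3318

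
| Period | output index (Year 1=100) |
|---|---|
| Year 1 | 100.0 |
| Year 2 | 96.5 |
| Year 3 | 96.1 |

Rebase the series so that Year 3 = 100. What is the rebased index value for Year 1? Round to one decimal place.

Rebased(Year 1) = 100.0 / 96.1 × 100 = 104.0583

104.1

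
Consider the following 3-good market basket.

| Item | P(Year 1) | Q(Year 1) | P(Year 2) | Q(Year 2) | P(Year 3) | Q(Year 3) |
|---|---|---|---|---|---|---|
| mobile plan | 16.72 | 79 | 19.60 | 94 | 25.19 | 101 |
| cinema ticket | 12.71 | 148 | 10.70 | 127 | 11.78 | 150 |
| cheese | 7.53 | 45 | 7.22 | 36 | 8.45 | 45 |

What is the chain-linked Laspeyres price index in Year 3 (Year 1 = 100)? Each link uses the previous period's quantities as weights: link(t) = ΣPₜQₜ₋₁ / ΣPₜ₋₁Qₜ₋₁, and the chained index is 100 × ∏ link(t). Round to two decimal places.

Link Year 1→Year 2:
ΣP(Year 2)Q(Year 1) = 19.60×79 + 10.70×148 + 7.22×45 = 1548.4 + 1583.6 + 324.9 = 3456.9
ΣP(Year 1)Q(Year 1) = 16.72×79 + 12.71×148 + 7.53×45 = 1320.88 + 1881.08 + 338.85 = 3540.81
link = 3456.9/3540.81 = 0.976302
Link Year 2→Year 3:
ΣP(Year 3)Q(Year 2) = 25.19×94 + 11.78×127 + 8.45×36 = 2367.86 + 1496.06 + 304.2 = 4168.12
ΣP(Year 2)Q(Year 2) = 19.60×94 + 10.70×127 + 7.22×36 = 1842.4 + 1358.9 + 259.92 = 3461.22
link = 4168.12/3461.22 = 1.204234
Chained index = 100 × 0.976302 × 1.204234 = 117.5696

117.57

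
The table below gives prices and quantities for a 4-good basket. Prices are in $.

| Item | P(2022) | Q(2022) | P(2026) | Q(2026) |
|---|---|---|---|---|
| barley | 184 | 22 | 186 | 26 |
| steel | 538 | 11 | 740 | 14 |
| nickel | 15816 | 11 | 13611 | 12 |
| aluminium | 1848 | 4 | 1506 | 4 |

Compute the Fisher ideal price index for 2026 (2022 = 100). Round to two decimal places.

Laspeyres component (base-period weights):
ΣP(2026)Q(2022) = 186×22 + 740×11 + 13611×11 + 1506×4 = 4092 + 8140 + 149721 + 6024 = 167977
ΣP(2022)Q(2022) = 184×22 + 538×11 + 15816×11 + 1848×4 = 4048 + 5918 + 173976 + 7392 = 191334
L = 167977 / 191334 × 100 = 87.7926
Paasche component (current-period weights):
ΣP(2026)Q(2026) = 186×26 + 740×14 + 13611×12 + 1506×4 = 4836 + 10360 + 163332 + 6024 = 184552
ΣP(2022)Q(2026) = 184×26 + 538×14 + 15816×12 + 1848×4 = 4784 + 7532 + 189792 + 7392 = 209500
P = 184552 / 209500 × 100 = 88.0916
Fisher = √(L × P) = √(87.7926 × 88.0916) = 87.9420

87.94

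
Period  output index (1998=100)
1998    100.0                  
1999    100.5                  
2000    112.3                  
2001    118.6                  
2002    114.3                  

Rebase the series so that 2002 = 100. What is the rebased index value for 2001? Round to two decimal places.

Rebased(2001) = 118.6 / 114.3 × 100 = 103.7620

103.76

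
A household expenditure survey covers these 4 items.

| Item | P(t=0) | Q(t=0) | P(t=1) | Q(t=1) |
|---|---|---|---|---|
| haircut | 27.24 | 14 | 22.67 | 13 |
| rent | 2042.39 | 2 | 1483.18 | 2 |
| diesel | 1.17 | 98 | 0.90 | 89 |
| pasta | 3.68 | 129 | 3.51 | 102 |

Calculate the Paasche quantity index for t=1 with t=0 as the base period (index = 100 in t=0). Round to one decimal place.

96.7

Paasche quantity index uses current-period prices as weights.
ΣP(t=1)·Q(t=1) = 22.67×13 + 1483.18×2 + 0.90×89 + 3.51×102 = 294.71 + 2966.36 + 80.1 + 358.02 = 3699.19
ΣP(t=1)·Q(t=0) = 22.67×14 + 1483.18×2 + 0.90×98 + 3.51×129 = 317.38 + 2966.36 + 88.2 + 452.79 = 3824.73
Index = 3699.19 / 3824.73 × 100 = 96.7177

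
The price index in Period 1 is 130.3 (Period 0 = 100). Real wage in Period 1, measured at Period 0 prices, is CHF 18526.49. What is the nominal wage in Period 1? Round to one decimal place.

24140.0

Nominal = Real × (Index/100) = 18526.49 × (130.3/100)
        = 18526.49 × 1.303 = 24140.0165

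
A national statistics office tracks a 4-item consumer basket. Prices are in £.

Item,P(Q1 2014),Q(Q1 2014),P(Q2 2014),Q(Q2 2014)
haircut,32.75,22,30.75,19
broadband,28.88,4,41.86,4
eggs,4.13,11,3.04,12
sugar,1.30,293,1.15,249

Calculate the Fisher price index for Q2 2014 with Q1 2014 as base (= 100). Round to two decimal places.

Laspeyres component (base-period weights):
ΣP(Q2 2014)Q(Q1 2014) = 30.75×22 + 41.86×4 + 3.04×11 + 1.15×293 = 676.5 + 167.44 + 33.44 + 336.95 = 1214.33
ΣP(Q1 2014)Q(Q1 2014) = 32.75×22 + 28.88×4 + 4.13×11 + 1.30×293 = 720.5 + 115.52 + 45.43 + 380.9 = 1262.35
L = 1214.33 / 1262.35 × 100 = 96.1960
Paasche component (current-period weights):
ΣP(Q2 2014)Q(Q2 2014) = 30.75×19 + 41.86×4 + 3.04×12 + 1.15×249 = 584.25 + 167.44 + 36.48 + 286.35 = 1074.52
ΣP(Q1 2014)Q(Q2 2014) = 32.75×19 + 28.88×4 + 4.13×12 + 1.30×249 = 622.25 + 115.52 + 49.56 + 323.7 = 1111.03
P = 1074.52 / 1111.03 × 100 = 96.7139
Fisher = √(L × P) = √(96.1960 × 96.7139) = 96.4546

96.45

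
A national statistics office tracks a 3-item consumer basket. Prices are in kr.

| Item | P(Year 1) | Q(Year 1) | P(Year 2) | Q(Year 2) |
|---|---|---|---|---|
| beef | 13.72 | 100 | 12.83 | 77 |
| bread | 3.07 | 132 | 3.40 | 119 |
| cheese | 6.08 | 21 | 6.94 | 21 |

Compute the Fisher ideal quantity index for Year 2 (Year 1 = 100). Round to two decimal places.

81.63

Laspeyres component (base-period weights):
ΣP(Year 1)Q(Year 2) = 13.72×77 + 3.07×119 + 6.08×21 = 1056.44 + 365.33 + 127.68 = 1549.45
ΣP(Year 1)Q(Year 1) = 13.72×100 + 3.07×132 + 6.08×21 = 1372 + 405.24 + 127.68 = 1904.92
L = 1549.45 / 1904.92 × 100 = 81.3394
Paasche component (current-period weights):
ΣP(Year 2)Q(Year 2) = 12.83×77 + 3.40×119 + 6.94×21 = 987.91 + 404.6 + 145.74 = 1538.25
ΣP(Year 2)Q(Year 1) = 12.83×100 + 3.40×132 + 6.94×21 = 1283 + 448.8 + 145.74 = 1877.54
P = 1538.25 / 1877.54 × 100 = 81.9290
Fisher = √(L × P) = √(81.3394 × 81.9290) = 81.6337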